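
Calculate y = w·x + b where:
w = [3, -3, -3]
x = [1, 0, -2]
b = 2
y = 11

y = (3)(1) + (-3)(0) + (-3)(-2) + 2 = 11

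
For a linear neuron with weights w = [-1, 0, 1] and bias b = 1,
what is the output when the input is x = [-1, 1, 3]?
y = 5

y = (-1)(-1) + (0)(1) + (1)(3) + 1 = 5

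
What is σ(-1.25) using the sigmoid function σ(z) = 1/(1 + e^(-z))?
0.2227

sigmoid(-1.25) = 1/(1 + e^(1.25)) = 1/(1 + 3.49) = 0.2227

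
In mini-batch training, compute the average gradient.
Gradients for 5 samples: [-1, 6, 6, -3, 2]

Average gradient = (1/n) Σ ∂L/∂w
Average gradient = 2

Average = (1/5)(-1 + 6 + 6 + -3 + 2) = 10/5 = 2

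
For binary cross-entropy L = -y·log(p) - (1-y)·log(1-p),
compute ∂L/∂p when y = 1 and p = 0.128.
∂L/∂p = -7.812

∂L/∂p = -y/p + (1-y)/(1-p) = -1/0.128 + 0 = -7.812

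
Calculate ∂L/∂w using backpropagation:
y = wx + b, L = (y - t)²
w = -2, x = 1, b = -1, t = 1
∂L/∂w = -8

y = wx + b = (-2)(1) + -1 = -3
∂L/∂y = 2(y - t) = 2(-3 - 1) = -8
∂y/∂w = x = 1
∂L/∂w = ∂L/∂y · ∂y/∂w = -8 × 1 = -8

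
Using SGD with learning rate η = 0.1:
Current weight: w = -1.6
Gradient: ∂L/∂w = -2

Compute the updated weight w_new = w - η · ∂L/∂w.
w_new = -1.4

w_new = w - η·∂L/∂w = -1.6 - 0.1×(-2) = -1.6 - (-0.2) = -1.4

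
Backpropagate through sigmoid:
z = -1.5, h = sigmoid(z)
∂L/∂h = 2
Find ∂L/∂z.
∂L/∂z = 0.2983

σ(-1.5) = 0.1824
σ'(-1.5) = σ(-1.5)(1 - σ(-1.5)) = 0.1824 × 0.8176 = 0.1491
∂L/∂z = ∂L/∂h · σ'(z) = 2 × 0.1491 = 0.2983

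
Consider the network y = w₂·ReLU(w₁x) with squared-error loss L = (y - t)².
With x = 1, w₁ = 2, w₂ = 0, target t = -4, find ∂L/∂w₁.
∂L/∂w₁ = 0

Forward pass:
z = w₁x = 2×1 = 2
h = ReLU(2) = 2
y = w₂h = 0×2 = 0

Backward pass:
∂L/∂y = 2(y - t) = 2(0 - -4) = 8
∂y/∂h = w₂ = 0
∂h/∂z = 1 (ReLU derivative)
∂z/∂w₁ = x = 1

∂L/∂w₁ = 8 × 0 × 1 × 1 = 0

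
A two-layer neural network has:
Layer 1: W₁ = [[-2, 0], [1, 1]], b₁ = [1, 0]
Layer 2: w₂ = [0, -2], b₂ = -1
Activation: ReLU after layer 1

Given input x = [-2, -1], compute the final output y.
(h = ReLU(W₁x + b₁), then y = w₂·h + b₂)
y = -1

Layer 1 pre-activation: z₁ = [5, -3]
After ReLU: h = [5, 0]
Layer 2 output: y = 0×5 + -2×0 + -1 = -1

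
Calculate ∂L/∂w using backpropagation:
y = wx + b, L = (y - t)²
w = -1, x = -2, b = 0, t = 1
∂L/∂w = -4

y = wx + b = (-1)(-2) + 0 = 2
∂L/∂y = 2(y - t) = 2(2 - 1) = 2
∂y/∂w = x = -2
∂L/∂w = ∂L/∂y · ∂y/∂w = 2 × -2 = -4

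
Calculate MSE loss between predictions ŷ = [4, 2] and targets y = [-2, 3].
MSE = 18.5

MSE = (1/2)((4--2)² + (2-3)²) = (1/2)(36 + 1) = 18.5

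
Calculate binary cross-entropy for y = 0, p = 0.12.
L = 0.1278

L = -0·log(0.12) - 1·log(0.88) = -log(0.88) = 0.1278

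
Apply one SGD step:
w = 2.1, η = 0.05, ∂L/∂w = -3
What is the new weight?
w_new = 2.25

w_new = w - η·∂L/∂w = 2.1 - 0.05×(-3) = 2.1 - (-0.15) = 2.25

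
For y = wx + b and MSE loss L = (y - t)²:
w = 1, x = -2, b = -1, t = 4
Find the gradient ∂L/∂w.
∂L/∂w = 28

y = wx + b = (1)(-2) + -1 = -3
∂L/∂y = 2(y - t) = 2(-3 - 4) = -14
∂y/∂w = x = -2
∂L/∂w = ∂L/∂y · ∂y/∂w = -14 × -2 = 28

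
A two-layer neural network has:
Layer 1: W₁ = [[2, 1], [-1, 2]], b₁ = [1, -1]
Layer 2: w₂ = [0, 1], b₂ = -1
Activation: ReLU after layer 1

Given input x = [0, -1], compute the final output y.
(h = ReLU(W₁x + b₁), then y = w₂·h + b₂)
y = -1

Layer 1 pre-activation: z₁ = [0, -3]
After ReLU: h = [0, 0]
Layer 2 output: y = 0×0 + 1×0 + -1 = -1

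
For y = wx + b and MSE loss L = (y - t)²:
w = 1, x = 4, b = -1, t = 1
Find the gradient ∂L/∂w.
∂L/∂w = 16

y = wx + b = (1)(4) + -1 = 3
∂L/∂y = 2(y - t) = 2(3 - 1) = 4
∂y/∂w = x = 4
∂L/∂w = ∂L/∂y · ∂y/∂w = 4 × 4 = 16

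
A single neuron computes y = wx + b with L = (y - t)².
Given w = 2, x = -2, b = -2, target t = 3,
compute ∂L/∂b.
∂L/∂b = -18

y = wx + b = (2)(-2) + -2 = -6
∂L/∂y = 2(y - t) = 2(-6 - 3) = -18
∂y/∂b = 1
∂L/∂b = ∂L/∂y · ∂y/∂b = -18 × 1 = -18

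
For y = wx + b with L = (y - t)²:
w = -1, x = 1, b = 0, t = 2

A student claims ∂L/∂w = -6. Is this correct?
Correct

y = (-1)(1) + 0 = -1
∂L/∂y = 2(y - t) = 2(-1 - 2) = -6
∂y/∂w = x = 1
∂L/∂w = -6 × 1 = -6

Claimed value: -6
Correct: The correct gradient is -6.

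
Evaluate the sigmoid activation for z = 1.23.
0.7738

sigmoid(1.23) = 1/(1 + e^(-1.23)) = 1/(1 + 0.2923) = 0.7738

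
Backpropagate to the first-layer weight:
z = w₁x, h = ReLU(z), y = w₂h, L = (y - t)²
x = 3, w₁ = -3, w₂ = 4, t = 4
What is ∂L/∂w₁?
∂L/∂w₁ = 0

Forward pass:
z = w₁x = -3×3 = -9
h = ReLU(-9) = 0
y = w₂h = 4×0 = 0

Backward pass:
∂L/∂y = 2(y - t) = 2(0 - 4) = -8
∂y/∂h = w₂ = 4
∂h/∂z = 0 (ReLU derivative)
∂z/∂w₁ = x = 3

∂L/∂w₁ = -8 × 4 × 0 × 3 = 0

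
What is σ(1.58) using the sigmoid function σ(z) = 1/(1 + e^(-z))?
0.8292

sigmoid(1.58) = 1/(1 + e^(-1.58)) = 1/(1 + 0.206) = 0.8292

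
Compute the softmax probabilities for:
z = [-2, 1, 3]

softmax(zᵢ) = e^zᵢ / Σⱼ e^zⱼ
p = [0.0059, 0.1185, 0.8756]

exp(z) = [0.1353, 2.718, 20.09]
Sum = 22.94
p = [0.0059, 0.1185, 0.8756]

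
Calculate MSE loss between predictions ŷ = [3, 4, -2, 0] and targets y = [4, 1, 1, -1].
MSE = 5

MSE = (1/4)((3-4)² + (4-1)² + (-2-1)² + (0--1)²) = (1/4)(1 + 9 + 9 + 1) = 5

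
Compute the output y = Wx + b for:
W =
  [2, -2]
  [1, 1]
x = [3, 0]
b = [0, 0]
y = [6, 3]

Wx = [2×3 + -2×0, 1×3 + 1×0]
   = [6, 3]
y = Wx + b = [6 + 0, 3 + 0] = [6, 3]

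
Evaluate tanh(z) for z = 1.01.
0.7658

tanh(1.01) = (e^(1.01) - e^(-1.01))/(e^(1.01) + e^(-1.01)) = 0.7658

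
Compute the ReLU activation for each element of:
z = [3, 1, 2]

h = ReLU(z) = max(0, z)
h = [3, 1, 2]

ReLU applied element-wise: max(0,3)=3, max(0,1)=1, max(0,2)=2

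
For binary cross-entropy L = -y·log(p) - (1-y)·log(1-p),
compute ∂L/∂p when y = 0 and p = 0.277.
∂L/∂p = 1.383

∂L/∂p = -y/p + (1-y)/(1-p) = 0 + 1/0.723 = 1.383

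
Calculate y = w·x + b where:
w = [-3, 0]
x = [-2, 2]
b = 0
y = 6

y = (-3)(-2) + (0)(2) + 0 = 6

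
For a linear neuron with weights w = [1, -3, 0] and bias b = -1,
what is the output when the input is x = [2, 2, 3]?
y = -5

y = (1)(2) + (-3)(2) + (0)(3) + -1 = -5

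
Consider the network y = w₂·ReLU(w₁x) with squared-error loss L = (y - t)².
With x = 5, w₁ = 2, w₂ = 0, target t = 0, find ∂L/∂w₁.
∂L/∂w₁ = 0

Forward pass:
z = w₁x = 2×5 = 10
h = ReLU(10) = 10
y = w₂h = 0×10 = 0

Backward pass:
∂L/∂y = 2(y - t) = 2(0 - 0) = 0
∂y/∂h = w₂ = 0
∂h/∂z = 1 (ReLU derivative)
∂z/∂w₁ = x = 5

∂L/∂w₁ = 0 × 0 × 1 × 5 = 0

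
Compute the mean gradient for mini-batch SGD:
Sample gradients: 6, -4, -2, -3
Average gradient = -0.75

Average = (1/4)(6 + -4 + -2 + -3) = -3/4 = -0.75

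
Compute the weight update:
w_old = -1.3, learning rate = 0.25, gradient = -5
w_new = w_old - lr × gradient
w_new = -0.05

w_new = w - η·∂L/∂w = -1.3 - 0.25×(-5) = -1.3 - (-1.25) = -0.05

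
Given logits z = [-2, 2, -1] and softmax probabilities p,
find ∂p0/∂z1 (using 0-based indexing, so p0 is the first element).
∂p0/∂z1 = -0.01605

p = softmax(z) = [0.01715, 0.9362, 0.04661]
p0 = 0.01715, p1 = 0.9362

∂p0/∂z1 = -p0 × p1 = -0.01715 × 0.9362 = -0.01605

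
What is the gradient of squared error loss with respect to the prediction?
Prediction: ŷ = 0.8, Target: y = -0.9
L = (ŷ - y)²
∂L/∂ŷ = 3.4

∂L/∂ŷ = 2(ŷ - y) = 2(0.8 - -0.9) = 2(1.7) = 3.4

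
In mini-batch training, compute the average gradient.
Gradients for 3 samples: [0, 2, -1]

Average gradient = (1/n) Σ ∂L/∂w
Average gradient = 0.3333

Average = (1/3)(0 + 2 + -1) = 1/3 = 0.3333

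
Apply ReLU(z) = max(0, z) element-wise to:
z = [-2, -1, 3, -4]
h = [0, 0, 3, 0]

ReLU applied element-wise: max(0,-2)=0, max(0,-1)=0, max(0,3)=3, max(0,-4)=0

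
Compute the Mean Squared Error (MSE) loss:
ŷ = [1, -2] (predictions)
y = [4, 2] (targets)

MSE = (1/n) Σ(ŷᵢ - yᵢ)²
MSE = 12.5

MSE = (1/2)((1-4)² + (-2-2)²) = (1/2)(9 + 16) = 12.5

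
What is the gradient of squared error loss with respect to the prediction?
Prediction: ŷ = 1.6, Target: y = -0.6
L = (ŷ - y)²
∂L/∂ŷ = 4.4

∂L/∂ŷ = 2(ŷ - y) = 2(1.6 - -0.6) = 2(2.2) = 4.4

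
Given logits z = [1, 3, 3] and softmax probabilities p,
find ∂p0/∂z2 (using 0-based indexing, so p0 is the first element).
∂p0/∂z2 = -0.02968

p = softmax(z) = [0.06338, 0.4683, 0.4683]
p0 = 0.06338, p2 = 0.4683

∂p0/∂z2 = -p0 × p2 = -0.06338 × 0.4683 = -0.02968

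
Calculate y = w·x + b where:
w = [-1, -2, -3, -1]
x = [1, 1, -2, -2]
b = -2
y = 3

y = (-1)(1) + (-2)(1) + (-3)(-2) + (-1)(-2) + -2 = 3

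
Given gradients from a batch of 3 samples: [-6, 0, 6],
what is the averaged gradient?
Average gradient = 0

Average = (1/3)(-6 + 0 + 6) = 0/3 = 0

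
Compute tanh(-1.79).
-0.9458

tanh(-1.79) = (e^(-1.79) - e^(1.79))/(e^(-1.79) + e^(1.79)) = -0.9458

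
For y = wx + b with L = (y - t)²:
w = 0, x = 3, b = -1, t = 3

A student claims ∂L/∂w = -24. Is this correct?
Correct

y = (0)(3) + -1 = -1
∂L/∂y = 2(y - t) = 2(-1 - 3) = -8
∂y/∂w = x = 3
∂L/∂w = -8 × 3 = -24

Claimed value: -24
Correct: The correct gradient is -24.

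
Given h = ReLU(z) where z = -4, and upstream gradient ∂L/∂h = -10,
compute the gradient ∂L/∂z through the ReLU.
∂L/∂z = 0

h = ReLU(-4) = 0
Since z < 0: ∂h/∂z = 0
∂L/∂z = ∂L/∂h · ∂h/∂z = -10 × 0 = 0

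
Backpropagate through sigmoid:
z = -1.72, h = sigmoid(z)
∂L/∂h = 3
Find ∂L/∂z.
∂L/∂z = 0.3864

σ(-1.72) = 0.1519
σ'(-1.72) = σ(-1.72)(1 - σ(-1.72)) = 0.1519 × 0.8481 = 0.1288
∂L/∂z = ∂L/∂h · σ'(z) = 3 × 0.1288 = 0.3864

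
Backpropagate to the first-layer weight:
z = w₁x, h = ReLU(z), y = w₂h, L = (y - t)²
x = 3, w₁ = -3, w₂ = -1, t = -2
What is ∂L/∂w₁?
∂L/∂w₁ = 0

Forward pass:
z = w₁x = -3×3 = -9
h = ReLU(-9) = 0
y = w₂h = -1×0 = 0

Backward pass:
∂L/∂y = 2(y - t) = 2(0 - -2) = 4
∂y/∂h = w₂ = -1
∂h/∂z = 0 (ReLU derivative)
∂z/∂w₁ = x = 3

∂L/∂w₁ = 4 × -1 × 0 × 3 = 0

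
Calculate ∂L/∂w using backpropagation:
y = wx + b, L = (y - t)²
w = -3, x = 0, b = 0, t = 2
∂L/∂w = 0

y = wx + b = (-3)(0) + 0 = 0
∂L/∂y = 2(y - t) = 2(0 - 2) = -4
∂y/∂w = x = 0
∂L/∂w = ∂L/∂y · ∂y/∂w = -4 × 0 = 0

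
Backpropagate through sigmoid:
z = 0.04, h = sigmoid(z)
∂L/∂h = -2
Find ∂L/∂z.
∂L/∂z = -0.4998

σ(0.04) = 0.51
σ'(0.04) = σ(0.04)(1 - σ(0.04)) = 0.51 × 0.49 = 0.2499
∂L/∂z = ∂L/∂h · σ'(z) = -2 × 0.2499 = -0.4998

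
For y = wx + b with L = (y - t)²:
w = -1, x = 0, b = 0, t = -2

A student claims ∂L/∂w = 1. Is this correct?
Incorrect

y = (-1)(0) + 0 = 0
∂L/∂y = 2(y - t) = 2(0 - -2) = 4
∂y/∂w = x = 0
∂L/∂w = 4 × 0 = 0

Claimed value: 1
Incorrect: The correct gradient is 0.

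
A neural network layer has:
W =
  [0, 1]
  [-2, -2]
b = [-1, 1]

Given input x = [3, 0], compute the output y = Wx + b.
y = [-1, -5]

Wx = [0×3 + 1×0, -2×3 + -2×0]
   = [0, -6]
y = Wx + b = [0 + -1, -6 + 1] = [-1, -5]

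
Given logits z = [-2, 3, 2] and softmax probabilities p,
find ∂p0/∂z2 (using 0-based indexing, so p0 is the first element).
∂p0/∂z2 = -0.001312

p = softmax(z) = [0.004902, 0.7275, 0.2676]
p0 = 0.004902, p2 = 0.2676

∂p0/∂z2 = -p0 × p2 = -0.004902 × 0.2676 = -0.001312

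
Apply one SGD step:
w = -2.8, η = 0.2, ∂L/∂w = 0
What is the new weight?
w_new = -2.8

w_new = w - η·∂L/∂w = -2.8 - 0.2×(0) = -2.8 - (0) = -2.8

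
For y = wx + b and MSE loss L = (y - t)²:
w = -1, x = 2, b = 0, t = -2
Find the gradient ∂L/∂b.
∂L/∂b = 0

y = wx + b = (-1)(2) + 0 = -2
∂L/∂y = 2(y - t) = 2(-2 - -2) = 0
∂y/∂b = 1
∂L/∂b = ∂L/∂y · ∂y/∂b = 0 × 1 = 0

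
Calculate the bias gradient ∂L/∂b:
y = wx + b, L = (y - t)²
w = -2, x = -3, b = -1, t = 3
∂L/∂b = 4

y = wx + b = (-2)(-3) + -1 = 5
∂L/∂y = 2(y - t) = 2(5 - 3) = 4
∂y/∂b = 1
∂L/∂b = ∂L/∂y · ∂y/∂b = 4 × 1 = 4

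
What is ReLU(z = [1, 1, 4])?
h = [1, 1, 4]

ReLU applied element-wise: max(0,1)=1, max(0,1)=1, max(0,4)=4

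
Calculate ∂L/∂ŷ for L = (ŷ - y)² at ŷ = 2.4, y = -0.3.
∂L/∂ŷ = 5.4

∂L/∂ŷ = 2(ŷ - y) = 2(2.4 - -0.3) = 2(2.7) = 5.4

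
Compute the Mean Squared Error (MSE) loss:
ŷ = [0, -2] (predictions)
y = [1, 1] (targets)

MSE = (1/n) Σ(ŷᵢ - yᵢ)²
MSE = 5

MSE = (1/2)((0-1)² + (-2-1)²) = (1/2)(1 + 9) = 5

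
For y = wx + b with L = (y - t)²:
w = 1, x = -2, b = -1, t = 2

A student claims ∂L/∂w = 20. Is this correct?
Correct

y = (1)(-2) + -1 = -3
∂L/∂y = 2(y - t) = 2(-3 - 2) = -10
∂y/∂w = x = -2
∂L/∂w = -10 × -2 = 20

Claimed value: 20
Correct: The correct gradient is 20.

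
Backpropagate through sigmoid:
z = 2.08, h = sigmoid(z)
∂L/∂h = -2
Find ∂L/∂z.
∂L/∂z = -0.1974

σ(2.08) = 0.8889
σ'(2.08) = σ(2.08)(1 - σ(2.08)) = 0.8889 × 0.1111 = 0.09872
∂L/∂z = ∂L/∂h · σ'(z) = -2 × 0.09872 = -0.1974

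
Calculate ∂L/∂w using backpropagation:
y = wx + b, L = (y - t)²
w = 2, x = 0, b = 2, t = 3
∂L/∂w = 0

y = wx + b = (2)(0) + 2 = 2
∂L/∂y = 2(y - t) = 2(2 - 3) = -2
∂y/∂w = x = 0
∂L/∂w = ∂L/∂y · ∂y/∂w = -2 × 0 = 0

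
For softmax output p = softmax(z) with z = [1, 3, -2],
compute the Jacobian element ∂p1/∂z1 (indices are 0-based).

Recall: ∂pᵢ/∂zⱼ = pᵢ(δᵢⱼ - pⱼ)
∂p1/∂z1 = 0.1089

p = softmax(z) = [0.1185, 0.8756, 0.0059]
p1 = 0.8756

∂p1/∂z1 = p1(1 - p1) = 0.8756 × (1 - 0.8756) = 0.1089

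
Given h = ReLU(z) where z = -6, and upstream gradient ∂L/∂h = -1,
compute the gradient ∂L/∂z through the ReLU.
∂L/∂z = 0

h = ReLU(-6) = 0
Since z < 0: ∂h/∂z = 0
∂L/∂z = ∂L/∂h · ∂h/∂z = -1 × 0 = 0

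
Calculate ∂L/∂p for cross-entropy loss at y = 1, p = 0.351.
∂L/∂p = -2.849

∂L/∂p = -y/p + (1-y)/(1-p) = -1/0.351 + 0 = -2.849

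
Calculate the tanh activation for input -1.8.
-0.9468

tanh(-1.8) = (e^(-1.8) - e^(1.8))/(e^(-1.8) + e^(1.8)) = -0.9468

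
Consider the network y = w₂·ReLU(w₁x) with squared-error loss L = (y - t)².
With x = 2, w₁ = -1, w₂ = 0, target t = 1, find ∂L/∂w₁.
∂L/∂w₁ = 0

Forward pass:
z = w₁x = -1×2 = -2
h = ReLU(-2) = 0
y = w₂h = 0×0 = 0

Backward pass:
∂L/∂y = 2(y - t) = 2(0 - 1) = -2
∂y/∂h = w₂ = 0
∂h/∂z = 0 (ReLU derivative)
∂z/∂w₁ = x = 2

∂L/∂w₁ = -2 × 0 × 0 × 2 = 0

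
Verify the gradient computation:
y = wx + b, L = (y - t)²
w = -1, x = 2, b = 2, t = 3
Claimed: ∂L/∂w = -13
Incorrect

y = (-1)(2) + 2 = 0
∂L/∂y = 2(y - t) = 2(0 - 3) = -6
∂y/∂w = x = 2
∂L/∂w = -6 × 2 = -12

Claimed value: -13
Incorrect: The correct gradient is -12.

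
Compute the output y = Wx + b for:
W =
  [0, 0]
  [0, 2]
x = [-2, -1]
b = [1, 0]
y = [1, -2]

Wx = [0×-2 + 0×-1, 0×-2 + 2×-1]
   = [0, -2]
y = Wx + b = [0 + 1, -2 + 0] = [1, -2]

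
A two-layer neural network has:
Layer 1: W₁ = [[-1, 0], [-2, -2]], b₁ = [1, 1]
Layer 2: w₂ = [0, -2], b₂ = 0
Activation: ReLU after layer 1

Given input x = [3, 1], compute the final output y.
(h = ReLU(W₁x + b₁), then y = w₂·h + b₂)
y = 0

Layer 1 pre-activation: z₁ = [-2, -7]
After ReLU: h = [0, 0]
Layer 2 output: y = 0×0 + -2×0 + 0 = 0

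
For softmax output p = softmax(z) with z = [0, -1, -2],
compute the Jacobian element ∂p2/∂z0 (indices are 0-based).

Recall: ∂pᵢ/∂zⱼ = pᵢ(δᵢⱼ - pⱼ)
∂p2/∂z0 = -0.05989

p = softmax(z) = [0.6652, 0.2447, 0.09003]
p2 = 0.09003, p0 = 0.6652

∂p2/∂z0 = -p2 × p0 = -0.09003 × 0.6652 = -0.05989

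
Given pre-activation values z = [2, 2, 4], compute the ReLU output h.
h = [2, 2, 4]

ReLU applied element-wise: max(0,2)=2, max(0,2)=2, max(0,4)=4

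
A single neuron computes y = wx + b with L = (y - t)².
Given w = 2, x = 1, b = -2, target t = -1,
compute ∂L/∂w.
∂L/∂w = 2

y = wx + b = (2)(1) + -2 = 0
∂L/∂y = 2(y - t) = 2(0 - -1) = 2
∂y/∂w = x = 1
∂L/∂w = ∂L/∂y · ∂y/∂w = 2 × 1 = 2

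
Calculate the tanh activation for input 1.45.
0.8957

tanh(1.45) = (e^(1.45) - e^(-1.45))/(e^(1.45) + e^(-1.45)) = 0.8957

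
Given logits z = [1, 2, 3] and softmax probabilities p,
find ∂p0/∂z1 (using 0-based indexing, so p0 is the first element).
∂p0/∂z1 = -0.02203

p = softmax(z) = [0.09003, 0.2447, 0.6652]
p0 = 0.09003, p1 = 0.2447

∂p0/∂z1 = -p0 × p1 = -0.09003 × 0.2447 = -0.02203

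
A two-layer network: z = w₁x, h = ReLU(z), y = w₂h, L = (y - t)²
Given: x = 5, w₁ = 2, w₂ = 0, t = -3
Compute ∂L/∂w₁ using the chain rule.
∂L/∂w₁ = 0

Forward pass:
z = w₁x = 2×5 = 10
h = ReLU(10) = 10
y = w₂h = 0×10 = 0

Backward pass:
∂L/∂y = 2(y - t) = 2(0 - -3) = 6
∂y/∂h = w₂ = 0
∂h/∂z = 1 (ReLU derivative)
∂z/∂w₁ = x = 5

∂L/∂w₁ = 6 × 0 × 1 × 5 = 0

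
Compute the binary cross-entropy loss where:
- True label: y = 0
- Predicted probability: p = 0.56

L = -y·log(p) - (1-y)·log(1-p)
L = 0.821

L = -0·log(0.56) - 1·log(0.44) = -log(0.44) = 0.821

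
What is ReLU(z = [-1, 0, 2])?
h = [0, 0, 2]

ReLU applied element-wise: max(0,-1)=0, max(0,0)=0, max(0,2)=2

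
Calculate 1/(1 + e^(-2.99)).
0.9521

sigmoid(2.99) = 1/(1 + e^(-2.99)) = 1/(1 + 0.05029) = 0.9521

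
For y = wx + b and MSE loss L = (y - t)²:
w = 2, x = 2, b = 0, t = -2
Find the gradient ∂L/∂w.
∂L/∂w = 24

y = wx + b = (2)(2) + 0 = 4
∂L/∂y = 2(y - t) = 2(4 - -2) = 12
∂y/∂w = x = 2
∂L/∂w = ∂L/∂y · ∂y/∂w = 12 × 2 = 24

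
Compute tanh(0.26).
0.2543

tanh(0.26) = (e^(0.26) - e^(-0.26))/(e^(0.26) + e^(-0.26)) = 0.2543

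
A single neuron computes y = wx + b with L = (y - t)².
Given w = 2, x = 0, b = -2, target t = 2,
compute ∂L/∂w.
∂L/∂w = 0

y = wx + b = (2)(0) + -2 = -2
∂L/∂y = 2(y - t) = 2(-2 - 2) = -8
∂y/∂w = x = 0
∂L/∂w = ∂L/∂y · ∂y/∂w = -8 × 0 = 0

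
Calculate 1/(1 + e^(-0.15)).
0.5374

sigmoid(0.15) = 1/(1 + e^(-0.15)) = 1/(1 + 0.8607) = 0.5374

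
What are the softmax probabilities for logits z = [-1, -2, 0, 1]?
p = [0.0871, 0.0321, 0.2369, 0.6439]

exp(z) = [0.3679, 0.1353, 1, 2.718]
Sum = 4.221
p = [0.0871, 0.0321, 0.2369, 0.6439]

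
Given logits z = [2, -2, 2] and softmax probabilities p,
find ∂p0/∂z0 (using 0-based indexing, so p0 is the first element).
∂p0/∂z0 = 0.25

p = softmax(z) = [0.4955, 0.009075, 0.4955]
p0 = 0.4955

∂p0/∂z0 = p0(1 - p0) = 0.4955 × (1 - 0.4955) = 0.25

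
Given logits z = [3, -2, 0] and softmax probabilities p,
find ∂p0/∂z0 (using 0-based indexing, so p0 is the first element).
∂p0/∂z0 = 0.05064

p = softmax(z) = [0.9465, 0.006377, 0.04712]
p0 = 0.9465

∂p0/∂z0 = p0(1 - p0) = 0.9465 × (1 - 0.9465) = 0.05064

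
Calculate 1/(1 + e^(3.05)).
0.04522

sigmoid(-3.05) = 1/(1 + e^(3.05)) = 1/(1 + 21.12) = 0.04522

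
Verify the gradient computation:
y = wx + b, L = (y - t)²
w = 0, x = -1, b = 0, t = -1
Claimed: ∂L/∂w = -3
Incorrect

y = (0)(-1) + 0 = 0
∂L/∂y = 2(y - t) = 2(0 - -1) = 2
∂y/∂w = x = -1
∂L/∂w = 2 × -1 = -2

Claimed value: -3
Incorrect: The correct gradient is -2.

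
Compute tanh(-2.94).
-0.9944

tanh(-2.94) = (e^(-2.94) - e^(2.94))/(e^(-2.94) + e^(2.94)) = -0.9944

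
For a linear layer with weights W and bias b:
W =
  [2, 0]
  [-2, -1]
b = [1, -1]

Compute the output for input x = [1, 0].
y = [3, -3]

Wx = [2×1 + 0×0, -2×1 + -1×0]
   = [2, -2]
y = Wx + b = [2 + 1, -2 + -1] = [3, -3]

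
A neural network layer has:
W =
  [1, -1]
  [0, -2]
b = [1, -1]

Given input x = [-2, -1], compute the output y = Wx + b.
y = [0, 1]

Wx = [1×-2 + -1×-1, 0×-2 + -2×-1]
   = [-1, 2]
y = Wx + b = [-1 + 1, 2 + -1] = [0, 1]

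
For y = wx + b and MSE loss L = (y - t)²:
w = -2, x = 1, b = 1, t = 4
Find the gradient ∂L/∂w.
∂L/∂w = -10

y = wx + b = (-2)(1) + 1 = -1
∂L/∂y = 2(y - t) = 2(-1 - 4) = -10
∂y/∂w = x = 1
∂L/∂w = ∂L/∂y · ∂y/∂w = -10 × 1 = -10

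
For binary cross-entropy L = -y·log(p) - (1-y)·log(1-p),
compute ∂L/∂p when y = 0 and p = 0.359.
∂L/∂p = 1.56

∂L/∂p = -y/p + (1-y)/(1-p) = 0 + 1/0.641 = 1.56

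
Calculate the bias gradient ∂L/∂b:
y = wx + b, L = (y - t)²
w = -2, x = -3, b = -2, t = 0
∂L/∂b = 8

y = wx + b = (-2)(-3) + -2 = 4
∂L/∂y = 2(y - t) = 2(4 - 0) = 8
∂y/∂b = 1
∂L/∂b = ∂L/∂y · ∂y/∂b = 8 × 1 = 8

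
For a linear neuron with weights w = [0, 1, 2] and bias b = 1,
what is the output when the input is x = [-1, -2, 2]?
y = 3

y = (0)(-1) + (1)(-2) + (2)(2) + 1 = 3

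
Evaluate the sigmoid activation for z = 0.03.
0.5075

sigmoid(0.03) = 1/(1 + e^(-0.03)) = 1/(1 + 0.9704) = 0.5075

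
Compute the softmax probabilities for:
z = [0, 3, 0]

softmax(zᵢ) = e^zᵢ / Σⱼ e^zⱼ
p = [0.0453, 0.9094, 0.0453]

exp(z) = [1, 20.09, 1]
Sum = 22.09
p = [0.0453, 0.9094, 0.0453]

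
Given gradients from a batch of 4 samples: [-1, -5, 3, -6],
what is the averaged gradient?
Average gradient = -2.25

Average = (1/4)(-1 + -5 + 3 + -6) = -9/4 = -2.25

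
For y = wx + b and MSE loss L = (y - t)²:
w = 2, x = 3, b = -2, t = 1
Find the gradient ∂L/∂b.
∂L/∂b = 6

y = wx + b = (2)(3) + -2 = 4
∂L/∂y = 2(y - t) = 2(4 - 1) = 6
∂y/∂b = 1
∂L/∂b = ∂L/∂y · ∂y/∂b = 6 × 1 = 6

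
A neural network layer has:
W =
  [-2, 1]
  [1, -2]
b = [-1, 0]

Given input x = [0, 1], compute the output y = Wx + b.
y = [0, -2]

Wx = [-2×0 + 1×1, 1×0 + -2×1]
   = [1, -2]
y = Wx + b = [1 + -1, -2 + 0] = [0, -2]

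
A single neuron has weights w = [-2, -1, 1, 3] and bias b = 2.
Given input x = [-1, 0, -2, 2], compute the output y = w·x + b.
y = 8

y = (-2)(-1) + (-1)(0) + (1)(-2) + (3)(2) + 2 = 8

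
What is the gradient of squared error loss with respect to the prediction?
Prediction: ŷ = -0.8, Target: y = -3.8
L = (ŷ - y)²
∂L/∂ŷ = 6.0

∂L/∂ŷ = 2(ŷ - y) = 2(-0.8 - -3.8) = 2(3.0) = 6.0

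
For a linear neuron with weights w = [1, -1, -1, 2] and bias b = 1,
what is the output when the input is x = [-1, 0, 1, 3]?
y = 5

y = (1)(-1) + (-1)(0) + (-1)(1) + (2)(3) + 1 = 5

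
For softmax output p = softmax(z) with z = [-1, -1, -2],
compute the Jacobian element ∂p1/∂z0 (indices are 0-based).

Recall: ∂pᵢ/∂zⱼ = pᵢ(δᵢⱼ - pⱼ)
∂p1/∂z0 = -0.1784

p = softmax(z) = [0.4223, 0.4223, 0.1554]
p1 = 0.4223, p0 = 0.4223

∂p1/∂z0 = -p1 × p0 = -0.4223 × 0.4223 = -0.1784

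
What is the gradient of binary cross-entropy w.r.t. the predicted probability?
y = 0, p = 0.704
∂L/∂p = 3.378

∂L/∂p = -y/p + (1-y)/(1-p) = 0 + 1/0.296 = 3.378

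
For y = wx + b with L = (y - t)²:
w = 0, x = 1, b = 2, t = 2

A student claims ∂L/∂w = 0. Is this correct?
Correct

y = (0)(1) + 2 = 2
∂L/∂y = 2(y - t) = 2(2 - 2) = 0
∂y/∂w = x = 1
∂L/∂w = 0 × 1 = 0

Claimed value: 0
Correct: The correct gradient is 0.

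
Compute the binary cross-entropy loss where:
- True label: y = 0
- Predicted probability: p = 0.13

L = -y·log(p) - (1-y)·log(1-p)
L = 0.1393

L = -0·log(0.13) - 1·log(0.87) = -log(0.87) = 0.1393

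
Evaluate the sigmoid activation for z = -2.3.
0.09112

sigmoid(-2.3) = 1/(1 + e^(2.3)) = 1/(1 + 9.974) = 0.09112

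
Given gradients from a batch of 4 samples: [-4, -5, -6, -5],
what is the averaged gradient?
Average gradient = -5

Average = (1/4)(-4 + -5 + -6 + -5) = -20/4 = -5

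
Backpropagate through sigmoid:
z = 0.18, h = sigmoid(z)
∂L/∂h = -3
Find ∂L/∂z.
∂L/∂z = -0.744

σ(0.18) = 0.5449
σ'(0.18) = σ(0.18)(1 - σ(0.18)) = 0.5449 × 0.4551 = 0.248
∂L/∂z = ∂L/∂h · σ'(z) = -3 × 0.248 = -0.744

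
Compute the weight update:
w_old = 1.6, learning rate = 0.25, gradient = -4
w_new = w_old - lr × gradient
w_new = 2.6

w_new = w - η·∂L/∂w = 1.6 - 0.25×(-4) = 1.6 - (-1) = 2.6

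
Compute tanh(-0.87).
-0.7014

tanh(-0.87) = (e^(-0.87) - e^(0.87))/(e^(-0.87) + e^(0.87)) = -0.7014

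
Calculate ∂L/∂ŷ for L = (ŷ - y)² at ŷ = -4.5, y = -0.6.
∂L/∂ŷ = -7.8

∂L/∂ŷ = 2(ŷ - y) = 2(-4.5 - -0.6) = 2(-3.9) = -7.8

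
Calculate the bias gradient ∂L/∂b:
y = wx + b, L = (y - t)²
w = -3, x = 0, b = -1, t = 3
∂L/∂b = -8

y = wx + b = (-3)(0) + -1 = -1
∂L/∂y = 2(y - t) = 2(-1 - 3) = -8
∂y/∂b = 1
∂L/∂b = ∂L/∂y · ∂y/∂b = -8 × 1 = -8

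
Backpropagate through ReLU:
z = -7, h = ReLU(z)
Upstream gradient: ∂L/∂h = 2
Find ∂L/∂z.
∂L/∂z = 0

h = ReLU(-7) = 0
Since z < 0: ∂h/∂z = 0
∂L/∂z = ∂L/∂h · ∂h/∂z = 2 × 0 = 0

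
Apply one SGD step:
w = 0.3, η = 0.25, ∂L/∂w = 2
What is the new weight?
w_new = -0.2

w_new = w - η·∂L/∂w = 0.3 - 0.25×(2) = 0.3 - (0.5) = -0.2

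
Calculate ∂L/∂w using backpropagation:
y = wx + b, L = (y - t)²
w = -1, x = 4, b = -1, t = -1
∂L/∂w = -32

y = wx + b = (-1)(4) + -1 = -5
∂L/∂y = 2(y - t) = 2(-5 - -1) = -8
∂y/∂w = x = 4
∂L/∂w = ∂L/∂y · ∂y/∂w = -8 × 4 = -32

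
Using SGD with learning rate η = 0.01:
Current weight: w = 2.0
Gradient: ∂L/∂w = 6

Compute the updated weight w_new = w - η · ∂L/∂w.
w_new = 1.94

w_new = w - η·∂L/∂w = 2.0 - 0.01×(6) = 2.0 - (0.06) = 1.94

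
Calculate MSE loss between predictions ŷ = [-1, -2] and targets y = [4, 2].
MSE = 20.5

MSE = (1/2)((-1-4)² + (-2-2)²) = (1/2)(25 + 16) = 20.5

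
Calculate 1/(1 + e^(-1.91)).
0.871

sigmoid(1.91) = 1/(1 + e^(-1.91)) = 1/(1 + 0.1481) = 0.871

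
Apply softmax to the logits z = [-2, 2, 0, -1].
p = [0.0152, 0.831, 0.1125, 0.0414]

exp(z) = [0.1353, 7.389, 1, 0.3679]
Sum = 8.892
p = [0.0152, 0.831, 0.1125, 0.0414]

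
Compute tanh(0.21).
0.207

tanh(0.21) = (e^(0.21) - e^(-0.21))/(e^(0.21) + e^(-0.21)) = 0.207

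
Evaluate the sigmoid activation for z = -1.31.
0.2125

sigmoid(-1.31) = 1/(1 + e^(1.31)) = 1/(1 + 3.706) = 0.2125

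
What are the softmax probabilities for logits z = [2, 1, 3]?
p = [0.2447, 0.09, 0.6652]

exp(z) = [7.389, 2.718, 20.09]
Sum = 30.19
p = [0.2447, 0.09, 0.6652]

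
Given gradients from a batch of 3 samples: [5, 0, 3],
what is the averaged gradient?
Average gradient = 2.667

Average = (1/3)(5 + 0 + 3) = 8/3 = 2.667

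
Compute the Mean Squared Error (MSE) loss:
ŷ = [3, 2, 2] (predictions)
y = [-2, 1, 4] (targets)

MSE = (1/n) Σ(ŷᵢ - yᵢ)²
MSE = 10

MSE = (1/3)((3--2)² + (2-1)² + (2-4)²) = (1/3)(25 + 1 + 4) = 10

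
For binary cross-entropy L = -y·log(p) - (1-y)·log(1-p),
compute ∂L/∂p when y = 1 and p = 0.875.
∂L/∂p = -1.143

∂L/∂p = -y/p + (1-y)/(1-p) = -1/0.875 + 0 = -1.143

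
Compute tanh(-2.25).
-0.978

tanh(-2.25) = (e^(-2.25) - e^(2.25))/(e^(-2.25) + e^(2.25)) = -0.978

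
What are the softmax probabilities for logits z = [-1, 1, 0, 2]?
p = [0.0321, 0.2369, 0.0871, 0.6439]

exp(z) = [0.3679, 2.718, 1, 7.389]
Sum = 11.48
p = [0.0321, 0.2369, 0.0871, 0.6439]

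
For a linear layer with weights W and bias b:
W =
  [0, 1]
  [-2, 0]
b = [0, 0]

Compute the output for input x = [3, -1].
y = [-1, -6]

Wx = [0×3 + 1×-1, -2×3 + 0×-1]
   = [-1, -6]
y = Wx + b = [-1 + 0, -6 + 0] = [-1, -6]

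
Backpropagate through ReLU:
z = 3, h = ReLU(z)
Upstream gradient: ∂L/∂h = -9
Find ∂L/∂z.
∂L/∂z = -9

h = ReLU(3) = 3
Since z > 0: ∂h/∂z = 1
∂L/∂z = ∂L/∂h · ∂h/∂z = -9 × 1 = -9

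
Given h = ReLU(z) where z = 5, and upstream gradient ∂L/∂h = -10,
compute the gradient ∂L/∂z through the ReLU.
∂L/∂z = -10

h = ReLU(5) = 5
Since z > 0: ∂h/∂z = 1
∂L/∂z = ∂L/∂h · ∂h/∂z = -10 × 1 = -10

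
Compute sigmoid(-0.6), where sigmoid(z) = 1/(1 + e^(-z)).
0.3543

sigmoid(-0.6) = 1/(1 + e^(0.6)) = 1/(1 + 1.822) = 0.3543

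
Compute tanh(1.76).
0.9425

tanh(1.76) = (e^(1.76) - e^(-1.76))/(e^(1.76) + e^(-1.76)) = 0.9425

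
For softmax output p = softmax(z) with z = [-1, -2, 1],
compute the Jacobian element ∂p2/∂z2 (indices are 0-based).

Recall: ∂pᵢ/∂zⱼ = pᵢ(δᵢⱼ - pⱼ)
∂p2/∂z2 = 0.1318

p = softmax(z) = [0.1142, 0.04201, 0.8438]
p2 = 0.8438

∂p2/∂z2 = p2(1 - p2) = 0.8438 × (1 - 0.8438) = 0.1318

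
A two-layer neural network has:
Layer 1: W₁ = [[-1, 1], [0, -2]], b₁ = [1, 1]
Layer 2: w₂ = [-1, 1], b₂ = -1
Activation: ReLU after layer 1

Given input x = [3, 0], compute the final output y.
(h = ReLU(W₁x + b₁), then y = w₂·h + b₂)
y = 0

Layer 1 pre-activation: z₁ = [-2, 1]
After ReLU: h = [0, 1]
Layer 2 output: y = -1×0 + 1×1 + -1 = 0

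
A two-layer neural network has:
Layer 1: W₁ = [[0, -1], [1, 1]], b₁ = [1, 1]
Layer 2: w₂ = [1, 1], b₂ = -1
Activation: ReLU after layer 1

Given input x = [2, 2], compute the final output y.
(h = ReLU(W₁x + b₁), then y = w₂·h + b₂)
y = 4

Layer 1 pre-activation: z₁ = [-1, 5]
After ReLU: h = [0, 5]
Layer 2 output: y = 1×0 + 1×5 + -1 = 4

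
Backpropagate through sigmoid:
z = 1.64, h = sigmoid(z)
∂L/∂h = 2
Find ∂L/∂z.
∂L/∂z = 0.2721

σ(1.64) = 0.8375
σ'(1.64) = σ(1.64)(1 - σ(1.64)) = 0.8375 × 0.1625 = 0.1361
∂L/∂z = ∂L/∂h · σ'(z) = 2 × 0.1361 = 0.2721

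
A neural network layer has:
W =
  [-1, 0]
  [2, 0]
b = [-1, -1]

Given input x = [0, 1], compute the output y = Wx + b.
y = [-1, -1]

Wx = [-1×0 + 0×1, 2×0 + 0×1]
   = [0, 0]
y = Wx + b = [0 + -1, 0 + -1] = [-1, -1]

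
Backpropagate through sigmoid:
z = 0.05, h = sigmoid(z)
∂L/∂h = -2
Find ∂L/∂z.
∂L/∂z = -0.4997

σ(0.05) = 0.5125
σ'(0.05) = σ(0.05)(1 - σ(0.05)) = 0.5125 × 0.4875 = 0.2498
∂L/∂z = ∂L/∂h · σ'(z) = -2 × 0.2498 = -0.4997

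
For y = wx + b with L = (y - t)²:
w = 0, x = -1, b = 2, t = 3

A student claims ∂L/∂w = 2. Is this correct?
Correct

y = (0)(-1) + 2 = 2
∂L/∂y = 2(y - t) = 2(2 - 3) = -2
∂y/∂w = x = -1
∂L/∂w = -2 × -1 = 2

Claimed value: 2
Correct: The correct gradient is 2.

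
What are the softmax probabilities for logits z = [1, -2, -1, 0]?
p = [0.6439, 0.0321, 0.0871, 0.2369]

exp(z) = [2.718, 0.1353, 0.3679, 1]
Sum = 4.221
p = [0.6439, 0.0321, 0.0871, 0.2369]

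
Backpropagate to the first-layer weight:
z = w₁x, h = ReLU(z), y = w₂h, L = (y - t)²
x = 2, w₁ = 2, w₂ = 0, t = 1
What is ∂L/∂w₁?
∂L/∂w₁ = 0

Forward pass:
z = w₁x = 2×2 = 4
h = ReLU(4) = 4
y = w₂h = 0×4 = 0

Backward pass:
∂L/∂y = 2(y - t) = 2(0 - 1) = -2
∂y/∂h = w₂ = 0
∂h/∂z = 1 (ReLU derivative)
∂z/∂w₁ = x = 2

∂L/∂w₁ = -2 × 0 × 1 × 2 = 0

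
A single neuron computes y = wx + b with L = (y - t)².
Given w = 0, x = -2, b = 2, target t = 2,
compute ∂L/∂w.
∂L/∂w = 0

y = wx + b = (0)(-2) + 2 = 2
∂L/∂y = 2(y - t) = 2(2 - 2) = 0
∂y/∂w = x = -2
∂L/∂w = ∂L/∂y · ∂y/∂w = 0 × -2 = 0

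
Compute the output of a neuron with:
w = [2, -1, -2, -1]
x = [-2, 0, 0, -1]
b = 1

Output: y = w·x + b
y = -2

y = (2)(-2) + (-1)(0) + (-2)(0) + (-1)(-1) + 1 = -2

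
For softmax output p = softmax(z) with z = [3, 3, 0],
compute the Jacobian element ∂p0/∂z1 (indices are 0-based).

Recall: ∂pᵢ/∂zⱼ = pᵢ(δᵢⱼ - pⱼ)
∂p0/∂z1 = -0.238

p = softmax(z) = [0.4879, 0.4879, 0.02429]
p0 = 0.4879, p1 = 0.4879

∂p0/∂z1 = -p0 × p1 = -0.4879 × 0.4879 = -0.238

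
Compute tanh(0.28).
0.2729

tanh(0.28) = (e^(0.28) - e^(-0.28))/(e^(0.28) + e^(-0.28)) = 0.2729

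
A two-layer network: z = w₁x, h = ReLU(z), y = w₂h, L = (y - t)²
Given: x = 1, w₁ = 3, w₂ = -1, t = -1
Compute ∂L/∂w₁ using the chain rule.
∂L/∂w₁ = 4

Forward pass:
z = w₁x = 3×1 = 3
h = ReLU(3) = 3
y = w₂h = -1×3 = -3

Backward pass:
∂L/∂y = 2(y - t) = 2(-3 - -1) = -4
∂y/∂h = w₂ = -1
∂h/∂z = 1 (ReLU derivative)
∂z/∂w₁ = x = 1

∂L/∂w₁ = -4 × -1 × 1 × 1 = 4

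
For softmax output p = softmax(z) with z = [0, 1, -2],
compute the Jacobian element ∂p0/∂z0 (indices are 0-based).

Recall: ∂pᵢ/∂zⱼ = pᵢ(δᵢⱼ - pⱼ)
∂p0/∂z0 = 0.1922

p = softmax(z) = [0.2595, 0.7054, 0.03512]
p0 = 0.2595

∂p0/∂z0 = p0(1 - p0) = 0.2595 × (1 - 0.2595) = 0.1922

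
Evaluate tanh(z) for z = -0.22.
-0.2165

tanh(-0.22) = (e^(-0.22) - e^(0.22))/(e^(-0.22) + e^(0.22)) = -0.2165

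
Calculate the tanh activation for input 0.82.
0.6751

tanh(0.82) = (e^(0.82) - e^(-0.82))/(e^(0.82) + e^(-0.82)) = 0.6751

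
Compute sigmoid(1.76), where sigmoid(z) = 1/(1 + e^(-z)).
0.8532

sigmoid(1.76) = 1/(1 + e^(-1.76)) = 1/(1 + 0.172) = 0.8532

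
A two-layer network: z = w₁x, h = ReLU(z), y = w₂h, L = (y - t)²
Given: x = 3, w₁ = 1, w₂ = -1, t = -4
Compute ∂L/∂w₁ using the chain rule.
∂L/∂w₁ = -6

Forward pass:
z = w₁x = 1×3 = 3
h = ReLU(3) = 3
y = w₂h = -1×3 = -3

Backward pass:
∂L/∂y = 2(y - t) = 2(-3 - -4) = 2
∂y/∂h = w₂ = -1
∂h/∂z = 1 (ReLU derivative)
∂z/∂w₁ = x = 3

∂L/∂w₁ = 2 × -1 × 1 × 3 = -6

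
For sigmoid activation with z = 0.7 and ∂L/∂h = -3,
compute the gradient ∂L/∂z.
∂L/∂z = -0.6651

σ(0.7) = 0.6682
σ'(0.7) = σ(0.7)(1 - σ(0.7)) = 0.6682 × 0.3318 = 0.2217
∂L/∂z = ∂L/∂h · σ'(z) = -3 × 0.2217 = -0.6651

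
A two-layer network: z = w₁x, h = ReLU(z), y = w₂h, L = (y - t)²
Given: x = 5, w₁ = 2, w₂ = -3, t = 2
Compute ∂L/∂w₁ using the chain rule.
∂L/∂w₁ = 960

Forward pass:
z = w₁x = 2×5 = 10
h = ReLU(10) = 10
y = w₂h = -3×10 = -30

Backward pass:
∂L/∂y = 2(y - t) = 2(-30 - 2) = -64
∂y/∂h = w₂ = -3
∂h/∂z = 1 (ReLU derivative)
∂z/∂w₁ = x = 5

∂L/∂w₁ = -64 × -3 × 1 × 5 = 960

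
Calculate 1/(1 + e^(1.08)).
0.2535

sigmoid(-1.08) = 1/(1 + e^(1.08)) = 1/(1 + 2.945) = 0.2535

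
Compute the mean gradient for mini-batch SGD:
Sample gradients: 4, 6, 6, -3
Average gradient = 3.25

Average = (1/4)(4 + 6 + 6 + -3) = 13/4 = 3.25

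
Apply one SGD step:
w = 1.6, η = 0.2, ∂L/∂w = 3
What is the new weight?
w_new = 1

w_new = w - η·∂L/∂w = 1.6 - 0.2×(3) = 1.6 - (0.6) = 1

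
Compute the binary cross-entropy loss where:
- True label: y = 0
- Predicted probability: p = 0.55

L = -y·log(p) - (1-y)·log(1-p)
L = 0.7985

L = -0·log(0.55) - 1·log(0.45) = -log(0.45) = 0.7985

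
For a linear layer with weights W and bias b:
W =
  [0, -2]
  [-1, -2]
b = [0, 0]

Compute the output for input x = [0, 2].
y = [-4, -4]

Wx = [0×0 + -2×2, -1×0 + -2×2]
   = [-4, -4]
y = Wx + b = [-4 + 0, -4 + 0] = [-4, -4]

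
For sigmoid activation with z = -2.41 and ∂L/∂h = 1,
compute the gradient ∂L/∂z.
∂L/∂z = 0.07562

σ(-2.41) = 0.08241
σ'(-2.41) = σ(-2.41)(1 - σ(-2.41)) = 0.08241 × 0.9176 = 0.07562
∂L/∂z = ∂L/∂h · σ'(z) = 1 × 0.07562 = 0.07562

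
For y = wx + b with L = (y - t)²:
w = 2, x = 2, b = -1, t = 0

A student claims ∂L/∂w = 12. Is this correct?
Correct

y = (2)(2) + -1 = 3
∂L/∂y = 2(y - t) = 2(3 - 0) = 6
∂y/∂w = x = 2
∂L/∂w = 6 × 2 = 12

Claimed value: 12
Correct: The correct gradient is 12.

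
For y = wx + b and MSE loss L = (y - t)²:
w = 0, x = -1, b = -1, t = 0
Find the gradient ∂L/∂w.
∂L/∂w = 2

y = wx + b = (0)(-1) + -1 = -1
∂L/∂y = 2(y - t) = 2(-1 - 0) = -2
∂y/∂w = x = -1
∂L/∂w = ∂L/∂y · ∂y/∂w = -2 × -1 = 2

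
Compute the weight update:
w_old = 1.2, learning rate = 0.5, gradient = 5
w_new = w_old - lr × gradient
w_new = -1.3

w_new = w - η·∂L/∂w = 1.2 - 0.5×(5) = 1.2 - (2.5) = -1.3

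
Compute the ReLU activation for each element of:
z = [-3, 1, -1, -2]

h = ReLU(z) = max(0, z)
h = [0, 1, 0, 0]

ReLU applied element-wise: max(0,-3)=0, max(0,1)=1, max(0,-1)=0, max(0,-2)=0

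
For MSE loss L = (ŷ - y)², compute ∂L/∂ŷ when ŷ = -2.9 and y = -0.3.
∂L/∂ŷ = -5.2

∂L/∂ŷ = 2(ŷ - y) = 2(-2.9 - -0.3) = 2(-2.6) = -5.2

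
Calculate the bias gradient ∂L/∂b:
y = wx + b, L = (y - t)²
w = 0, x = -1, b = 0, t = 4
∂L/∂b = -8

y = wx + b = (0)(-1) + 0 = 0
∂L/∂y = 2(y - t) = 2(0 - 4) = -8
∂y/∂b = 1
∂L/∂b = ∂L/∂y · ∂y/∂b = -8 × 1 = -8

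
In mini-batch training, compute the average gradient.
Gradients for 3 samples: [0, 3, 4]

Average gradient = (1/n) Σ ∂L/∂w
Average gradient = 2.333

Average = (1/3)(0 + 3 + 4) = 7/3 = 2.333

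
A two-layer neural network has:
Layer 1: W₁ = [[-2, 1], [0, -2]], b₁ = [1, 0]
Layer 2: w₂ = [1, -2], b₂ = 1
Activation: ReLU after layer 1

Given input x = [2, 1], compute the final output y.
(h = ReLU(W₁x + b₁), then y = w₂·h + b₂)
y = 1

Layer 1 pre-activation: z₁ = [-2, -2]
After ReLU: h = [0, 0]
Layer 2 output: y = 1×0 + -2×0 + 1 = 1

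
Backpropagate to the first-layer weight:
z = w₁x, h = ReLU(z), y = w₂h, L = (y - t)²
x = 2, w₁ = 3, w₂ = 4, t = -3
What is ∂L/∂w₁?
∂L/∂w₁ = 432

Forward pass:
z = w₁x = 3×2 = 6
h = ReLU(6) = 6
y = w₂h = 4×6 = 24

Backward pass:
∂L/∂y = 2(y - t) = 2(24 - -3) = 54
∂y/∂h = w₂ = 4
∂h/∂z = 1 (ReLU derivative)
∂z/∂w₁ = x = 2

∂L/∂w₁ = 54 × 4 × 1 × 2 = 432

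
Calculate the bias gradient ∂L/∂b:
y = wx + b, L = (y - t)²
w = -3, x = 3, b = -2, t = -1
∂L/∂b = -20

y = wx + b = (-3)(3) + -2 = -11
∂L/∂y = 2(y - t) = 2(-11 - -1) = -20
∂y/∂b = 1
∂L/∂b = ∂L/∂y · ∂y/∂b = -20 × 1 = -20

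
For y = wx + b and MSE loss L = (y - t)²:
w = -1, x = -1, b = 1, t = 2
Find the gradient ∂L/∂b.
∂L/∂b = 0

y = wx + b = (-1)(-1) + 1 = 2
∂L/∂y = 2(y - t) = 2(2 - 2) = 0
∂y/∂b = 1
∂L/∂b = ∂L/∂y · ∂y/∂b = 0 × 1 = 0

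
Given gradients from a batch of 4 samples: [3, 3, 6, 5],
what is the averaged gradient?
Average gradient = 4.25

Average = (1/4)(3 + 3 + 6 + 5) = 17/4 = 4.25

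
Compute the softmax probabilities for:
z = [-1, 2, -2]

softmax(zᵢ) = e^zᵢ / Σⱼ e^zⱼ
p = [0.0466, 0.9362, 0.0171]

exp(z) = [0.3679, 7.389, 0.1353]
Sum = 7.892
p = [0.0466, 0.9362, 0.0171]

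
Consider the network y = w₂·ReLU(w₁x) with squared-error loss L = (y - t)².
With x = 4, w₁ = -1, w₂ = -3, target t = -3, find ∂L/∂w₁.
∂L/∂w₁ = 0

Forward pass:
z = w₁x = -1×4 = -4
h = ReLU(-4) = 0
y = w₂h = -3×0 = 0

Backward pass:
∂L/∂y = 2(y - t) = 2(0 - -3) = 6
∂y/∂h = w₂ = -3
∂h/∂z = 0 (ReLU derivative)
∂z/∂w₁ = x = 4

∂L/∂w₁ = 6 × -3 × 0 × 4 = 0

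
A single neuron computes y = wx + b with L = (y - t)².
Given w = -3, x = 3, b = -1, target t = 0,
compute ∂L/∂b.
∂L/∂b = -20

y = wx + b = (-3)(3) + -1 = -10
∂L/∂y = 2(y - t) = 2(-10 - 0) = -20
∂y/∂b = 1
∂L/∂b = ∂L/∂y · ∂y/∂b = -20 × 1 = -20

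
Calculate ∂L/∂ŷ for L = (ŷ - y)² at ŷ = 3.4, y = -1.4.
∂L/∂ŷ = 9.6

∂L/∂ŷ = 2(ŷ - y) = 2(3.4 - -1.4) = 2(4.8) = 9.6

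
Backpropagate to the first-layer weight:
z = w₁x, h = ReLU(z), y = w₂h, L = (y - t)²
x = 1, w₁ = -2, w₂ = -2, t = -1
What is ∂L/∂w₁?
∂L/∂w₁ = 0

Forward pass:
z = w₁x = -2×1 = -2
h = ReLU(-2) = 0
y = w₂h = -2×0 = 0

Backward pass:
∂L/∂y = 2(y - t) = 2(0 - -1) = 2
∂y/∂h = w₂ = -2
∂h/∂z = 0 (ReLU derivative)
∂z/∂w₁ = x = 1

∂L/∂w₁ = 2 × -2 × 0 × 1 = 0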